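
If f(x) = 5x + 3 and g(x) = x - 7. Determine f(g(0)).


-32


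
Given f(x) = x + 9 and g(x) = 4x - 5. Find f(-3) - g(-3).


f(-3) = 6
g(-3) = -17
Difference = 23

23


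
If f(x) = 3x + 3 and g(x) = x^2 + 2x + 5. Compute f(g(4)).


g(4) = 29
f(29) = 90

90


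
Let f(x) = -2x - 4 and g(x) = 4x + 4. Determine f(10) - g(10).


f(10) = -24
g(10) = 44
Difference = -68

-68


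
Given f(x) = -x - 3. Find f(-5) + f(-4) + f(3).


-3


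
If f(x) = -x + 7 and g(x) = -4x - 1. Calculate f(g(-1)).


g(-1) = 3
f(3) = 4

4


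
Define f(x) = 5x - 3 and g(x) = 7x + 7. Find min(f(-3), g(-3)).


f(-3) = -18
g(-3) = -14
min = -18

-18


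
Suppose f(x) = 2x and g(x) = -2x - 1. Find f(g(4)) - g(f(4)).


f(g(4)) = -18
g(f(4)) = -17
Difference = -1

-1


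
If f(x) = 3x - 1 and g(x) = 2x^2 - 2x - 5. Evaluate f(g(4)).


56


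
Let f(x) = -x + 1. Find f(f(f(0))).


f(0) = 1
f(1) = 0
f(0) = 1

1


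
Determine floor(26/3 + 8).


26/3 = 8.6667
8.6667 + 8 = 16.6667
floor(16.6667) = 16

16


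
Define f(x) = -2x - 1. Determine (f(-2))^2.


f(-2) = 3
(3)^2 = 9

9


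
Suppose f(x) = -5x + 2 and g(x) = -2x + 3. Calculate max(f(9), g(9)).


f(9) = -43
g(9) = -15
max = -15

-15


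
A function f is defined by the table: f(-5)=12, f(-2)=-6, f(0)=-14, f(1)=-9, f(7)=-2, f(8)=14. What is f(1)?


-9


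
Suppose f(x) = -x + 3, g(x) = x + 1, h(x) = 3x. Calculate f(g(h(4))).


h(4) = 12
g(12) = 13
f(13) = -10

-10


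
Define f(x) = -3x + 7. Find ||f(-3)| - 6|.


10


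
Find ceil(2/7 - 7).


-6


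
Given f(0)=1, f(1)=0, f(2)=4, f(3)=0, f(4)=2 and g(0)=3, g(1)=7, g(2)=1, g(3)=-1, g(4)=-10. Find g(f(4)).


f(4) = 2
g(2) = 1

1


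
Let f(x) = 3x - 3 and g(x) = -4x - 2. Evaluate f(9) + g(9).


f(9) = 24
g(9) = -38
Sum = -14

-14


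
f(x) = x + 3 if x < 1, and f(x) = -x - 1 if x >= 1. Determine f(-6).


-6 satisfies x < 1
f(-6) = -3

-3


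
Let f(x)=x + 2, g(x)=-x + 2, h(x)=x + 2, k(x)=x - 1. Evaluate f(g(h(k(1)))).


k(1) = 0
h(0) = 2
g(2) = 0
f(0) = 2

2


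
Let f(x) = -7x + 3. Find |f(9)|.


f(9) = -60
|-60| = 60

60


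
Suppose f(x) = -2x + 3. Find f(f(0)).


f(0) = 3
f(3) = -3

-3


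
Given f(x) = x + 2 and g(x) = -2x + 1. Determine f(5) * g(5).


f(5) = 7
g(5) = -9
Product = -63

-63


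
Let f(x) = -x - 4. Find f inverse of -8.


Solve -x - 4 = -8
x = (-8 + 4) / (-1) = 4

4


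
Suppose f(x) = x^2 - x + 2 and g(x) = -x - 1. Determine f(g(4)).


g(4) = -5
f(-5) = 1*(-5)^2 - 1*(-5) + 2 = 32

32


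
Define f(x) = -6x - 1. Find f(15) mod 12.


f(15) = -91
-91 mod 12 = 5

5


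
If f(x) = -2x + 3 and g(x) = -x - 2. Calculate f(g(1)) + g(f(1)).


f(g(1)) = 9
g(f(1)) = -3
Sum = 6

6


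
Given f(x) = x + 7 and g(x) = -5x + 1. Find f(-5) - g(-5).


f(-5) = 2
g(-5) = 26
Difference = -24

-24


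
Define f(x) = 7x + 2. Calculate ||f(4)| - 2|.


f(4) = 30
|30| = 30
|30 - 2| = 28

28


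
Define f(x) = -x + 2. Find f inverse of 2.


Solve -x + 2 = 2
x = (2 - 2) / (-1) = 0

0


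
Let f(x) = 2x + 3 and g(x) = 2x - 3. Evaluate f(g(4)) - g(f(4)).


-6


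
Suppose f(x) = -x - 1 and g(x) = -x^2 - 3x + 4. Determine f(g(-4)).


g(-4) = 0
f(0) = -1

-1


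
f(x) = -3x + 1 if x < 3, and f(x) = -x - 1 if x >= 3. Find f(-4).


-4 satisfies x < 3
f(-4) = 13

13


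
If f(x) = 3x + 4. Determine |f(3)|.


f(3) = 13
|13| = 13

13


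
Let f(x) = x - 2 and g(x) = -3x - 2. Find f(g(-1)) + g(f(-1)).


f(g(-1)) = -1
g(f(-1)) = 7
Sum = 6

6


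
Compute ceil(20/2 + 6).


20/2 = 10
10 + 6 = 16
ceil(16) = 16

16


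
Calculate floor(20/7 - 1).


1


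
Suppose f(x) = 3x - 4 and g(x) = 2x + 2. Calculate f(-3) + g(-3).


-17


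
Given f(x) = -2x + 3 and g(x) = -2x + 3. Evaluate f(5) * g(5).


f(5) = -7
g(5) = -7
Product = 49

49


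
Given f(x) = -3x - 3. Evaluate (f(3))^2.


f(3) = -12
(-12)^2 = 144

144


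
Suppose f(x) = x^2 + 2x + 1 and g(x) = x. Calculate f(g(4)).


g(4) = 4
f(4) = 1*(4)^2 + 2*(4) + 1 = 25

25


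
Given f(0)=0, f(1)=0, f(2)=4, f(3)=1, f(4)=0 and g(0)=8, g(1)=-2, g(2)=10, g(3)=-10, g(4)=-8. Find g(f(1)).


f(1) = 0
g(0) = 8

8


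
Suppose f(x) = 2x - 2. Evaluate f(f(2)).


f(2) = 2
f(2) = 2

2


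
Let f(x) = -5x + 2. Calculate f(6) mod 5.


f(6) = -28
-28 mod 5 = 2

2


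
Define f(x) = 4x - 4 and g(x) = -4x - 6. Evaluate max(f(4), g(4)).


f(4) = 12
g(4) = -22
max = 12

12


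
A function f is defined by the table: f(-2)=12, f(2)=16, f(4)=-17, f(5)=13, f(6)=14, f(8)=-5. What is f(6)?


14


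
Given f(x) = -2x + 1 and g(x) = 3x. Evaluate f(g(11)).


g(11) = 33
f(33) = -65

-65


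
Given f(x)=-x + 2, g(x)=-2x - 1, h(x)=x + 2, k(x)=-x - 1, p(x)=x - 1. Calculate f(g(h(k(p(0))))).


p(0) = -1
k(-1) = 0
h(0) = 2
g(2) = -5
f(-5) = 7

7


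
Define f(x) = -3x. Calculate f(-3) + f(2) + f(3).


f(-3) = 9
f(2) = -6
f(3) = -9
Sum = -6

-6


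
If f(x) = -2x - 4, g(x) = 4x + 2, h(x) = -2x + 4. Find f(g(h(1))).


h(1) = 2
g(2) = 10
f(10) = -24

-24


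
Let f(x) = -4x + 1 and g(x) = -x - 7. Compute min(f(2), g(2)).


f(2) = -7
g(2) = -9
min = -9

-9


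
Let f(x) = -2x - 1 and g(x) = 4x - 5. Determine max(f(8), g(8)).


f(8) = -17
g(8) = 27
max = 27

27


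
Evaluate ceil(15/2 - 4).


15/2 = 7.5
7.5 - 4 = 3.5
ceil(3.5) = 4

4


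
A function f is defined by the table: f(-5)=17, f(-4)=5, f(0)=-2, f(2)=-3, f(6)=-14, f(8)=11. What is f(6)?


Reading from the table at x = 6

-14


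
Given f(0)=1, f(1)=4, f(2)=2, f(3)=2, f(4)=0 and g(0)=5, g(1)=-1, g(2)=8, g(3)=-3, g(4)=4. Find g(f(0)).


f(0) = 1
g(1) = -1

-1


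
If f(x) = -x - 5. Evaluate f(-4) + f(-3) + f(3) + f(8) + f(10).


f(-4) = -1
f(-3) = -2
f(3) = -8
f(8) = -13
f(10) = -15
Sum = -39

-39


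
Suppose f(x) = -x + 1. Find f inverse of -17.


18


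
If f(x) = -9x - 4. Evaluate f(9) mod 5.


f(9) = -85
-85 mod 5 = 0

0


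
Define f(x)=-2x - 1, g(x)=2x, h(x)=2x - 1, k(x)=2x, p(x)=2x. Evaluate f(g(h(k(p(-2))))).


p(-2) = -4
k(-4) = -8
h(-8) = -17
g(-17) = -34
f(-34) = 67

67


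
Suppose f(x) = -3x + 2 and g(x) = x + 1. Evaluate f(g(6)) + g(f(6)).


f(g(6)) = -19
g(f(6)) = -15
Sum = -34

-34


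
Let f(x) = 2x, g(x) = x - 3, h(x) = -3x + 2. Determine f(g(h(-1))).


h(-1) = 5
g(5) = 2
f(2) = 4

4


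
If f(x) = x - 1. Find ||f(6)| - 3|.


f(6) = 5
|5| = 5
|5 - 3| = 2

2


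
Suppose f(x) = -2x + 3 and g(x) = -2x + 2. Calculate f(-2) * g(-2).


f(-2) = 7
g(-2) = 6
Product = 42

42


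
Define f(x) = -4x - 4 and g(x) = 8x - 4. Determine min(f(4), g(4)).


f(4) = -20
g(4) = 28
min = -20

-20


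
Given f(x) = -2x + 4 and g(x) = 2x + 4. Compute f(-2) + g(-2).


f(-2) = 8
g(-2) = 0
Sum = 8

8


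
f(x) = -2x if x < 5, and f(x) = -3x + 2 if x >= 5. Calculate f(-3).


-3 satisfies x < 5
f(-3) = 6

6


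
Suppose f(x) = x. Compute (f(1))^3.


f(1) = 1
(1)^3 = 1

1


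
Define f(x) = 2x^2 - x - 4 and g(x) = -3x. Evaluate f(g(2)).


74


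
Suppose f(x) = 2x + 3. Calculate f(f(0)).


9


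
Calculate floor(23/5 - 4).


0


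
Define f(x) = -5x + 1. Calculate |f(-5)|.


f(-5) = 26
|26| = 26

26


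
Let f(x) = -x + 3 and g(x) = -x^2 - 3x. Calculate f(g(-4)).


g(-4) = -4
f(-4) = 7

7


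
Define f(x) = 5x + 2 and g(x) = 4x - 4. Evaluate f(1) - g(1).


f(1) = 7
g(1) = 0
Difference = 7

7


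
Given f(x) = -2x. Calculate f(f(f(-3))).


f(-3) = 6
f(6) = -12
f(-12) = 24

24


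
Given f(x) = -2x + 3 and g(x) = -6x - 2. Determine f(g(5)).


g(5) = -32
f(-32) = 67

67


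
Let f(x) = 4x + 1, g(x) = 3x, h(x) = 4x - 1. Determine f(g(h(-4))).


h(-4) = -17
g(-17) = -51
f(-51) = -203

-203


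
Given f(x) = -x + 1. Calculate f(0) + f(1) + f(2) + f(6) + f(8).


f(0) = 1
f(1) = 0
f(2) = -1
f(6) = -5
f(8) = -7
Sum = -12

-12


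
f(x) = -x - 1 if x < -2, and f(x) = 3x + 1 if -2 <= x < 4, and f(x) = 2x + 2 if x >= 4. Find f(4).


4 satisfies x >= 4
f(4) = 10

10


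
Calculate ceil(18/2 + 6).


18/2 = 9
9 + 6 = 15
ceil(15) = 15

15


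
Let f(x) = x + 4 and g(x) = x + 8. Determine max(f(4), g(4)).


f(4) = 8
g(4) = 12
max = 12

12


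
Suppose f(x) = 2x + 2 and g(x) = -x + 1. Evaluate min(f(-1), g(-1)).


f(-1) = 0
g(-1) = 2
min = 0

0


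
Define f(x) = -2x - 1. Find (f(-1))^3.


f(-1) = 1
(1)^3 = 1

1


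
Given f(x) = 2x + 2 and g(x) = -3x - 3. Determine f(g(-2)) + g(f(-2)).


f(g(-2)) = 8
g(f(-2)) = 3
Sum = 11

11


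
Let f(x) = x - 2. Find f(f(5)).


f(5) = 3
f(3) = 1

1


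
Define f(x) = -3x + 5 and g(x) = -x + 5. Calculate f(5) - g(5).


f(5) = -10
g(5) = 0
Difference = -10

-10


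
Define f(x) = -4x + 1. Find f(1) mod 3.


0


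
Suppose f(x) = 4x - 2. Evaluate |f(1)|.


2


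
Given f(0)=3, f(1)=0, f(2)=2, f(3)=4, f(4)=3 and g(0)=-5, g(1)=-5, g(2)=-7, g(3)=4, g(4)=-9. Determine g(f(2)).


-7


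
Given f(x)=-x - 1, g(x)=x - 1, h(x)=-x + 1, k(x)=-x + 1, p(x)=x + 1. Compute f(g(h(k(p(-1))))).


p(-1) = 0
k(0) = 1
h(1) = 0
g(0) = -1
f(-1) = 0

0


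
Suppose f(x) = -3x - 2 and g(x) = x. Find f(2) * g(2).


f(2) = -8
g(2) = 2
Product = -16

-16


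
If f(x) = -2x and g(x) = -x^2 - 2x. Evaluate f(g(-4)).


g(-4) = -8
f(-8) = 16

16


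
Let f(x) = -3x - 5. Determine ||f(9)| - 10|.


f(9) = -32
|-32| = 32
|32 - 10| = 22

22


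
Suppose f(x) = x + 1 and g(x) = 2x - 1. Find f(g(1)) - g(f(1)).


f(g(1)) = 2
g(f(1)) = 3
Difference = -1

-1


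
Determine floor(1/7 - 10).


1/7 = 0.1429
0.1429 - 10 = -9.8571
floor(-9.8571) = -10

-10


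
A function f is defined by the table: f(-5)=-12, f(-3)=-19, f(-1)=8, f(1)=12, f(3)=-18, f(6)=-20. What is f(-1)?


Reading from the table at x = -1

8


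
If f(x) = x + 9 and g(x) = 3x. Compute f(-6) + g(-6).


f(-6) = 3
g(-6) = -18
Sum = -15

-15


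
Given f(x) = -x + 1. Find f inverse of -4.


Solve -x + 1 = -4
x = (-4 - 1) / (-1) = 5

5


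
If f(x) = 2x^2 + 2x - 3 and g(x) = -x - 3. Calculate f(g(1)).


g(1) = -4
f(-4) = 2*(-4)^2 + 2*(-4) - 3 = 21

21


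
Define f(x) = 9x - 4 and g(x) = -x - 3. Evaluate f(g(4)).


g(4) = -7
f(-7) = -67

-67


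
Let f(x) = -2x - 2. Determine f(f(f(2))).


f(2) = -6
f(-6) = 10
f(10) = -22

-22


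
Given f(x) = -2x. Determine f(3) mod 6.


f(3) = -6
-6 mod 6 = 0

0


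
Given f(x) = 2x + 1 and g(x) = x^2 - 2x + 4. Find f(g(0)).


9


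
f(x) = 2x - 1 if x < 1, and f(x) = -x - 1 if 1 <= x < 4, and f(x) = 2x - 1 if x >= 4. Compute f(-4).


-4 satisfies x < 1
f(-4) = -9

-9


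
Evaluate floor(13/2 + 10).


16


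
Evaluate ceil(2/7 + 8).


2/7 = 0.2857
0.2857 + 8 = 8.2857
ceil(8.2857) = 9

9


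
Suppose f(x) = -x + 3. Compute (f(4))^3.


f(4) = -1
(-1)^3 = -1

-1


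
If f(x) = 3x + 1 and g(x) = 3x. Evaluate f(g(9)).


g(9) = 27
f(27) = 82

82


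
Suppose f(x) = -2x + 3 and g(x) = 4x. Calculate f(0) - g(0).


f(0) = 3
g(0) = 0
Difference = 3

3


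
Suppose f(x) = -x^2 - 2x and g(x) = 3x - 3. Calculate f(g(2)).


g(2) = 3
f(3) = (-1)*(3)^2 - 2*(3) = -15

-15


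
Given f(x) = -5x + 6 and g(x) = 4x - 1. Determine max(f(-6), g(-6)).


f(-6) = 36
g(-6) = -25
max = 36

36


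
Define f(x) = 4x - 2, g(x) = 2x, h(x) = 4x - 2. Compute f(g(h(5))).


h(5) = 18
g(18) = 36
f(36) = 142

142


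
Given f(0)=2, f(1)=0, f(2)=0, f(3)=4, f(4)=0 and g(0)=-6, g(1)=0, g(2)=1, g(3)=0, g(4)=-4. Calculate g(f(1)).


f(1) = 0
g(0) = -6

-6


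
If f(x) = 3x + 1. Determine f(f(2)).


f(2) = 7
f(7) = 22

22


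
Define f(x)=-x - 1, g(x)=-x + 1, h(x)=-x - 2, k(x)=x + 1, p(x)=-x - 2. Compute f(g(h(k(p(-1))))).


p(-1) = -1
k(-1) = 0
h(0) = -2
g(-2) = 3
f(3) = -4

-4


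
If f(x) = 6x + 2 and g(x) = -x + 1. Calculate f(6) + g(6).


f(6) = 38
g(6) = -5
Sum = 33

33


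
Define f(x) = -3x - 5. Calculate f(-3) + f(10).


f(-3) = 4
f(10) = -35
Sum = -31

-31


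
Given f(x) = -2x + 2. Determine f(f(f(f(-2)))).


f(-2) = 6
f(6) = -10
f(-10) = 22
f(22) = -42

-42


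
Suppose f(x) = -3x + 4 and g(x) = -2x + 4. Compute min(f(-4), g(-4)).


f(-4) = 16
g(-4) = 12
min = 12

12


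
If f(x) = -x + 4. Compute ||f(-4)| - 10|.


2


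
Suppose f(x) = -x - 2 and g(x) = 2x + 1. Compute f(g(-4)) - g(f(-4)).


f(g(-4)) = 5
g(f(-4)) = 5
Difference = 0

0


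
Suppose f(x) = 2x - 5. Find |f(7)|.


f(7) = 9
|9| = 9

9


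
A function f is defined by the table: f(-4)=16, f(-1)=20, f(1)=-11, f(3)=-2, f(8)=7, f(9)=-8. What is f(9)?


-8


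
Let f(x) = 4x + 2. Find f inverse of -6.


Solve 4x + 2 = -6
x = (-6 - 2) / 4 = -2

-2


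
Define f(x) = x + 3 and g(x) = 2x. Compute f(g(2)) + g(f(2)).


f(g(2)) = 7
g(f(2)) = 10
Sum = 17

17


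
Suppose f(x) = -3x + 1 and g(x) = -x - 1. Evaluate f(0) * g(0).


f(0) = 1
g(0) = -1
Product = -1

-1


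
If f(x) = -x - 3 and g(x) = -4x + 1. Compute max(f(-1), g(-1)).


f(-1) = -2
g(-1) = 5
max = 5

5


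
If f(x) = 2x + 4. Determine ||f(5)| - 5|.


f(5) = 14
|14| = 14
|14 - 5| = 9

9


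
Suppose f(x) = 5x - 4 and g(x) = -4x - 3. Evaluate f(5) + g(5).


f(5) = 21
g(5) = -23
Sum = -2

-2


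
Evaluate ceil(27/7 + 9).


27/7 = 3.8571
3.8571 + 9 = 12.8571
ceil(12.8571) = 13

13


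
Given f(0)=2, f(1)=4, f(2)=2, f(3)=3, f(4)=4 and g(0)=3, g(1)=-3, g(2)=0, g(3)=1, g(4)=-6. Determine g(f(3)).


f(3) = 3
g(3) = 1

1


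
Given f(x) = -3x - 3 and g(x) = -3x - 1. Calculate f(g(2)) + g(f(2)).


f(g(2)) = 18
g(f(2)) = 26
Sum = 44

44


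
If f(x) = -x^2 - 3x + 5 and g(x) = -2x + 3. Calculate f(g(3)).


g(3) = -3
f(-3) = (-1)*(-3)^2 - 3*(-3) + 5 = 5

5


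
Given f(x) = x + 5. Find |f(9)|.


f(9) = 14
|14| = 14

14


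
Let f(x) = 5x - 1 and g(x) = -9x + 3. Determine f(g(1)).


-31


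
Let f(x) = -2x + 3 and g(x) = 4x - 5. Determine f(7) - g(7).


f(7) = -11
g(7) = 23
Difference = -34

-34


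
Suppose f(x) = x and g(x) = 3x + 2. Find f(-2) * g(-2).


f(-2) = -2
g(-2) = -4
Product = 8

8


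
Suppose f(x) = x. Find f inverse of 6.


Solve x = 6
x = (6) / 1 = 6

6


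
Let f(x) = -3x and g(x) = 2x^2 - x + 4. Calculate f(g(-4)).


-120


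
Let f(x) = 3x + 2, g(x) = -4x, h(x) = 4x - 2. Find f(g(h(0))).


26


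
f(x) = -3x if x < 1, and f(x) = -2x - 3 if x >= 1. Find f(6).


6 satisfies x >= 1
f(6) = -15

-15


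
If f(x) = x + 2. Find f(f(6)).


f(6) = 8
f(8) = 10

10


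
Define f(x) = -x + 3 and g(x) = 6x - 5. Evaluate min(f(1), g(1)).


1


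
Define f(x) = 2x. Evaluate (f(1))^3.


8


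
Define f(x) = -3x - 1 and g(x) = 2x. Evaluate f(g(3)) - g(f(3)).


f(g(3)) = -19
g(f(3)) = -20
Difference = 1

1


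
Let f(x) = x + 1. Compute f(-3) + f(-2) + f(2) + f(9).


10


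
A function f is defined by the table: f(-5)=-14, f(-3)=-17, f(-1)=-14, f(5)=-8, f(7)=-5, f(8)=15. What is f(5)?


Reading from the table at x = 5

-8


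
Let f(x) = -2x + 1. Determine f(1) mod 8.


f(1) = -1
-1 mod 8 = 7

7


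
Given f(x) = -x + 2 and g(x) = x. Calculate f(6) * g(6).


f(6) = -4
g(6) = 6
Product = -24

-24


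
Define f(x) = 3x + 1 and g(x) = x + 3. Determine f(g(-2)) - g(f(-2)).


f(g(-2)) = 4
g(f(-2)) = -2
Difference = 6

6


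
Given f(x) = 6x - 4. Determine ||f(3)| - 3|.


f(3) = 14
|14| = 14
|14 - 3| = 11

11


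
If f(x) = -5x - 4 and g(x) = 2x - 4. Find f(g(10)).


g(10) = 16
f(16) = -84

-84


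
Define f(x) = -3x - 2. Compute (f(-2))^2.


f(-2) = 4
(4)^2 = 16

16


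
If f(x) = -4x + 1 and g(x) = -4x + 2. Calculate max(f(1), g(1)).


f(1) = -3
g(1) = -2
max = -2

-2


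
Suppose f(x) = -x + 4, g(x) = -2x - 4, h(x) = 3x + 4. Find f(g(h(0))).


h(0) = 4
g(4) = -12
f(-12) = 16

16


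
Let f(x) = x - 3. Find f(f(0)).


f(0) = -3
f(-3) = -6

-6


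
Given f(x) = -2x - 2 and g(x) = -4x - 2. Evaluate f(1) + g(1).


f(1) = -4
g(1) = -6
Sum = -10

-10


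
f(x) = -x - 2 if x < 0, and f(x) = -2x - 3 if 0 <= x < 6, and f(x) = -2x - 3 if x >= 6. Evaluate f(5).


5 satisfies 0 <= x < 6
f(5) = -13

-13


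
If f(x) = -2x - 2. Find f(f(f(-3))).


f(-3) = 4
f(4) = -10
f(-10) = 18

18


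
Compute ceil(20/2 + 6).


16


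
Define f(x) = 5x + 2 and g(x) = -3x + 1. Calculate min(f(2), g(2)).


f(2) = 12
g(2) = -5
min = -5

-5


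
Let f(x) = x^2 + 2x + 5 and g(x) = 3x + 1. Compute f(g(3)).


g(3) = 10
f(10) = 1*(10)^2 + 2*(10) + 5 = 125

125


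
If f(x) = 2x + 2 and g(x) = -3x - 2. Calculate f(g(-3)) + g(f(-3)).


26


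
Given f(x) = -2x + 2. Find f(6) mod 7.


f(6) = -10
-10 mod 7 = 4

4


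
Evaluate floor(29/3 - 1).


8


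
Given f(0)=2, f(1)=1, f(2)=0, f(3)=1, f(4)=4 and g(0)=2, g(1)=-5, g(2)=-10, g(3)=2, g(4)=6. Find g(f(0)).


f(0) = 2
g(2) = -10

-10


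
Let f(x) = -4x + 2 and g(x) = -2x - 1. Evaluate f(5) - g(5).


-7


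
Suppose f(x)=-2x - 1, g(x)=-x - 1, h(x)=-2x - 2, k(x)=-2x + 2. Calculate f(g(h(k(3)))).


13


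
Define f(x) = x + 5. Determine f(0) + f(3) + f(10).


28


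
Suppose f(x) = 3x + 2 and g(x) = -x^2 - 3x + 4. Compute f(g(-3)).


g(-3) = 4
f(4) = 14

14


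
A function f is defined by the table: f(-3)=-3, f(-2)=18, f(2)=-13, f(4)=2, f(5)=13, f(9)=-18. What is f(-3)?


-3


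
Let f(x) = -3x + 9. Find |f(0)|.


f(0) = 9
|9| = 9

9


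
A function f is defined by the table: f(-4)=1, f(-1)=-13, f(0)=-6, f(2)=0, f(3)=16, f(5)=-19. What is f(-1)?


Reading from the table at x = -1

-13


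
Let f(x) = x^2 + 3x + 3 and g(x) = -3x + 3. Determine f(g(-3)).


g(-3) = 12
f(12) = 1*(12)^2 + 3*(12) + 3 = 183

183


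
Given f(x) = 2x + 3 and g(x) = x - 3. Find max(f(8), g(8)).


19


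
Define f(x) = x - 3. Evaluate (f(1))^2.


4


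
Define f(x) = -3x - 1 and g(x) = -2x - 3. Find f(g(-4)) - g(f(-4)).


f(g(-4)) = -16
g(f(-4)) = -25
Difference = 9

9


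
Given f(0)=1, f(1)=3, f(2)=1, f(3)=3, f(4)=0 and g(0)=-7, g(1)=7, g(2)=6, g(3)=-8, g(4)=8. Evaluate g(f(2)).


f(2) = 1
g(1) = 7

7


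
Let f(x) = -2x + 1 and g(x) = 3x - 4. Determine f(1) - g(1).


f(1) = -1
g(1) = -1
Difference = 0

0


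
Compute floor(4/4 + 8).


4/4 = 1
1 + 8 = 9
floor(9) = 9

9


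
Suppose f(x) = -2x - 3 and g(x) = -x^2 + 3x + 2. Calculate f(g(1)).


g(1) = 4
f(4) = -11

-11


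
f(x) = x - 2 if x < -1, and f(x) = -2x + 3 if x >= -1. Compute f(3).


3 satisfies x >= -1
f(3) = -3

-3


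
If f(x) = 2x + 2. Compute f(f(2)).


f(2) = 6
f(6) = 14

14


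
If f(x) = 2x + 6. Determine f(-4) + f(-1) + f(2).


f(-4) = -2
f(-1) = 4
f(2) = 10
Sum = 12

12


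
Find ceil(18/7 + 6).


18/7 = 2.5714
2.5714 + 6 = 8.5714
ceil(8.5714) = 9

9


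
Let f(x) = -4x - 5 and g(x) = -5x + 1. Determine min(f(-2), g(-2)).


f(-2) = 3
g(-2) = 11
min = 3

3


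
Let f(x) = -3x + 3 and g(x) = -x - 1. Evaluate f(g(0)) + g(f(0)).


f(g(0)) = 6
g(f(0)) = -4
Sum = 2

2


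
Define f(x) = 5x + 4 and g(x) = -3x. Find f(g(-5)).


g(-5) = 15
f(15) = 79

79


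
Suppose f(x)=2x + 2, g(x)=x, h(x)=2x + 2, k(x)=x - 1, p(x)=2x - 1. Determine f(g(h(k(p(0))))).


-2


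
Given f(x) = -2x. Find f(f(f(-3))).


f(-3) = 6
f(6) = -12
f(-12) = 24

24


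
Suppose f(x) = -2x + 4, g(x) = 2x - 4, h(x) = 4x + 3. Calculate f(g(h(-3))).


h(-3) = -9
g(-9) = -22
f(-22) = 48

48


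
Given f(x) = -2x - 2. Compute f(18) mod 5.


2


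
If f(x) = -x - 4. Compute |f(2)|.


f(2) = -6
|-6| = 6

6


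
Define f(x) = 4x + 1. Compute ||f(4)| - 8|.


f(4) = 17
|17| = 17
|17 - 8| = 9

9


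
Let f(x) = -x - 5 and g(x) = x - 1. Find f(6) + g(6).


f(6) = -11
g(6) = 5
Sum = -6

-6


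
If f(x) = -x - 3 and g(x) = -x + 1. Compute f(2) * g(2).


5


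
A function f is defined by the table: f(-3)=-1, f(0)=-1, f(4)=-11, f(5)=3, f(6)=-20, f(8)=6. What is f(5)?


Reading from the table at x = 5

3


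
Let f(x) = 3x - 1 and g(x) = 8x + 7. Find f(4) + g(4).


f(4) = 11
g(4) = 39
Sum = 50

50


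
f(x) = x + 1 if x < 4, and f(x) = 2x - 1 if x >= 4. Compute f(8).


8 satisfies x >= 4
f(8) = 15

15


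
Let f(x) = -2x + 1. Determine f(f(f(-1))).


f(-1) = 3
f(3) = -5
f(-5) = 11

11


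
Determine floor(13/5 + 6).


13/5 = 2.6
2.6 + 6 = 8.6
floor(8.6) = 8

8


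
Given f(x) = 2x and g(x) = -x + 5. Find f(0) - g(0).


f(0) = 0
g(0) = 5
Difference = -5

-5


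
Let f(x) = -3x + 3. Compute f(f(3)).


21


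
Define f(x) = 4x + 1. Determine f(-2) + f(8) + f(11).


f(-2) = -7
f(8) = 33
f(11) = 45
Sum = 71

71


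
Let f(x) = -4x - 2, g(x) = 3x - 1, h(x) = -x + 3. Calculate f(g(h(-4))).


-82


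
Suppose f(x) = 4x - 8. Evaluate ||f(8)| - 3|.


f(8) = 24
|24| = 24
|24 - 3| = 21

21


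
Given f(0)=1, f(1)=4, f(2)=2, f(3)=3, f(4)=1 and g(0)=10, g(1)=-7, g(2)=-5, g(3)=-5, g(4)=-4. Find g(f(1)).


f(1) = 4
g(4) = -4

-4


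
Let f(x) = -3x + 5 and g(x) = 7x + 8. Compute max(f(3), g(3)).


f(3) = -4
g(3) = 29
max = 29

29


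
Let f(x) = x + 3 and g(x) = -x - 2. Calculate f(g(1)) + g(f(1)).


f(g(1)) = 0
g(f(1)) = -6
Sum = -6

-6


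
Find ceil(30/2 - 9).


30/2 = 15
15 - 9 = 6
ceil(6) = 6

6


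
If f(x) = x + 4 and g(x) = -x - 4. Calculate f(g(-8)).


g(-8) = 4
f(4) = 8

8


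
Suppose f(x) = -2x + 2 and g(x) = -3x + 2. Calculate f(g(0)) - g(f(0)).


f(g(0)) = -2
g(f(0)) = -4
Difference = 2

2


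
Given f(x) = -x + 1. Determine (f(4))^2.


f(4) = -3
(-3)^2 = 9

9


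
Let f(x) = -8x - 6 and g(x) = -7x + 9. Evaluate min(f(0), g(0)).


-6


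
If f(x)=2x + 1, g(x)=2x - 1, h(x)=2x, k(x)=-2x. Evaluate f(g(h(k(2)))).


-33


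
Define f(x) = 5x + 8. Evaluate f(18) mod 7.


f(18) = 98
98 mod 7 = 0

0


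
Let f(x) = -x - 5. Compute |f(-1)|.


4


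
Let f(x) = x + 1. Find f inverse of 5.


4


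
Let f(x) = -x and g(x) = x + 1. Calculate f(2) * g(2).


f(2) = -2
g(2) = 3
Product = -6

-6


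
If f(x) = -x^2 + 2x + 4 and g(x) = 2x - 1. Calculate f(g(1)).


g(1) = 1
f(1) = (-1)*(1)^2 + 2*(1) + 4 = 5

5


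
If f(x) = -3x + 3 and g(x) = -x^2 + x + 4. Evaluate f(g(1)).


g(1) = 4
f(4) = -9

-9


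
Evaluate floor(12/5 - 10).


12/5 = 2.4
2.4 - 10 = -7.6
floor(-7.6) = -8

-8


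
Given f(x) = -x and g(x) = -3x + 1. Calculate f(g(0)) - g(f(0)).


f(g(0)) = -1
g(f(0)) = 1
Difference = -2

-2


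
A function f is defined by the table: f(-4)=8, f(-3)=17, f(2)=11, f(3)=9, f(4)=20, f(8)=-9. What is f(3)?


Reading from the table at x = 3

9


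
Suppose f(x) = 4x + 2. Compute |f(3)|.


f(3) = 14
|14| = 14

14


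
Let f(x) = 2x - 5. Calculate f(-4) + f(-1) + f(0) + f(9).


f(-4) = -13
f(-1) = -7
f(0) = -5
f(9) = 13
Sum = -12

-12


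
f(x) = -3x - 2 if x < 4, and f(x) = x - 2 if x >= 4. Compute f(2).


2 satisfies x < 4
f(2) = -8

-8


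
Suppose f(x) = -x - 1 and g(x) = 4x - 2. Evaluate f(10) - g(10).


f(10) = -11
g(10) = 38
Difference = -49

-49


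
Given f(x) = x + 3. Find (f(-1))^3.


f(-1) = 2
(2)^3 = 8

8


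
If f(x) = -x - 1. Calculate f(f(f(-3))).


f(-3) = 2
f(2) = -3
f(-3) = 2

2


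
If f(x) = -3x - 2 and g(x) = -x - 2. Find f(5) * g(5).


119


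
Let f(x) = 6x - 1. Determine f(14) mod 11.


f(14) = 83
83 mod 11 = 6

6


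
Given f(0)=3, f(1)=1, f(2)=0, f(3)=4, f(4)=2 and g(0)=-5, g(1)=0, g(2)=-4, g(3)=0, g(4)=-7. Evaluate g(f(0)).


f(0) = 3
g(3) = 0

0


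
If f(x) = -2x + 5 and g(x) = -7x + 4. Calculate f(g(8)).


109


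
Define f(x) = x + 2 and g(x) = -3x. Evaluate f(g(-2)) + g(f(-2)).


8


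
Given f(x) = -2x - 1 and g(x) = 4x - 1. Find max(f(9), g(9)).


f(9) = -19
g(9) = 35
max = 35

35


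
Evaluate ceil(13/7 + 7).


13/7 = 1.8571
1.8571 + 7 = 8.8571
ceil(8.8571) = 9

9


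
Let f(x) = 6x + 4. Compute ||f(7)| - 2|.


44


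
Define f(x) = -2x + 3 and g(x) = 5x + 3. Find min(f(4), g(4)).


-5


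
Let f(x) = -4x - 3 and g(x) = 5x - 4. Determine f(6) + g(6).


f(6) = -27
g(6) = 26
Sum = -1

-1


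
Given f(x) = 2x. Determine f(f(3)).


12


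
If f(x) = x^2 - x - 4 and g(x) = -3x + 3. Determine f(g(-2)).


g(-2) = 9
f(9) = 1*(9)^2 - 1*(9) - 4 = 68

68


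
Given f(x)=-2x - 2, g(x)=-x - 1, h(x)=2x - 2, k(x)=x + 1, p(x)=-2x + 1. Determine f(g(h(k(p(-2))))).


20


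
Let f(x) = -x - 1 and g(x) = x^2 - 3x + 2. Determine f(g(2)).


g(2) = 0
f(0) = -1

-1


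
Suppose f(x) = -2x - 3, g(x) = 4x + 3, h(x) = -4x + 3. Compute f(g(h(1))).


h(1) = -1
g(-1) = -1
f(-1) = -1

-1


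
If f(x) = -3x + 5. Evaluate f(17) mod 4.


f(17) = -46
-46 mod 4 = 2

2


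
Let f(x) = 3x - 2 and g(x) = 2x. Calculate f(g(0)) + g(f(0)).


f(g(0)) = -2
g(f(0)) = -4
Sum = -6

-6


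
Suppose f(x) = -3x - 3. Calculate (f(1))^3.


f(1) = -6
(-6)^3 = -216

-216


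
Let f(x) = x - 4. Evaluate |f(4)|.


f(4) = 0
|0| = 0

0


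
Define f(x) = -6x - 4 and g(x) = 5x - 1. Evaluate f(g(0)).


2


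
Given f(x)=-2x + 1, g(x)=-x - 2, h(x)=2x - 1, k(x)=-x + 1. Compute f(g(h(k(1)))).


k(1) = 0
h(0) = -1
g(-1) = -1
f(-1) = 3

3


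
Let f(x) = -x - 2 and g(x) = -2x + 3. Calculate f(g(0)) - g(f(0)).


f(g(0)) = -5
g(f(0)) = 7
Difference = -12

-12


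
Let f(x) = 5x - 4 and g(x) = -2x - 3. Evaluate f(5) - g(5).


34


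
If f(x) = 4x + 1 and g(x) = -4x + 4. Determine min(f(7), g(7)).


f(7) = 29
g(7) = -24
min = -24

-24


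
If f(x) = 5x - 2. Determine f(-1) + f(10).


f(-1) = -7
f(10) = 48
Sum = 41

41


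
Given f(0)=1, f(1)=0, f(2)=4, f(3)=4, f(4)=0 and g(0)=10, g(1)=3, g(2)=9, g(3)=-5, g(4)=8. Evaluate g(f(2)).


f(2) = 4
g(4) = 8

8


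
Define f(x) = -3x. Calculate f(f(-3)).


f(-3) = 9
f(9) = -27

-27


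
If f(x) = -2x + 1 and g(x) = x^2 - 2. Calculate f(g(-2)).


g(-2) = 2
f(2) = -3

-3


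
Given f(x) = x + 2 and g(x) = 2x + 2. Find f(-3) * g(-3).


f(-3) = -1
g(-3) = -4
Product = 4

4


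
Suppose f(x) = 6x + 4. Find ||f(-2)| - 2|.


f(-2) = -8
|-8| = 8
|8 - 2| = 6

6


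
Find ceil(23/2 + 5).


23/2 = 11.5
11.5 + 5 = 16.5
ceil(16.5) = 17

17


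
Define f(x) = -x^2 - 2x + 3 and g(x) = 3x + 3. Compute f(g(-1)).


g(-1) = 0
f(0) = (-1)*(0)^2 - 2*(0) + 3 = 3

3


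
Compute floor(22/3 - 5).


22/3 = 7.3333
7.3333 - 5 = 2.3333
floor(2.3333) = 2

2


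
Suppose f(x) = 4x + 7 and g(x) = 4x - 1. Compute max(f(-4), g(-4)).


-9


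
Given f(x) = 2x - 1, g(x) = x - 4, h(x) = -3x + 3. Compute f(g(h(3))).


h(3) = -6
g(-6) = -10
f(-10) = -21

-21


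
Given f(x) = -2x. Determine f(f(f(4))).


f(4) = -8
f(-8) = 16
f(16) = -32

-32


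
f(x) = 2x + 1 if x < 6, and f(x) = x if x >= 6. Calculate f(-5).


-9


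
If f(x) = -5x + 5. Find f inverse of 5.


Solve -5x + 5 = 5
x = (5 - 5) / (-5) = 0

0


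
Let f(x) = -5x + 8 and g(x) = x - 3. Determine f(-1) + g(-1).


f(-1) = 13
g(-1) = -4
Sum = 9

9


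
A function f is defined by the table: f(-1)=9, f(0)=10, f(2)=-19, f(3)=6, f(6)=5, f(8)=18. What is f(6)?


Reading from the table at x = 6

5


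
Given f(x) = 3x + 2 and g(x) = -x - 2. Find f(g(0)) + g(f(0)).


f(g(0)) = -4
g(f(0)) = -4
Sum = -8

-8


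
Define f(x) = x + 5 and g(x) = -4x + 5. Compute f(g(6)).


g(6) = -19
f(-19) = -14

-14


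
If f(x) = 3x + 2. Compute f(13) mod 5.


f(13) = 41
41 mod 5 = 1

1


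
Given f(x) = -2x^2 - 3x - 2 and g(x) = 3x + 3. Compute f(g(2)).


g(2) = 9
f(9) = (-2)*(9)^2 - 3*(9) - 2 = -191

-191


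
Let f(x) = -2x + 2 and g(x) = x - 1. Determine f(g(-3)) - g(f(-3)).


f(g(-3)) = 10
g(f(-3)) = 7
Difference = 3

3


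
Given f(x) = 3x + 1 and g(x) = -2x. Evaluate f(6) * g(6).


f(6) = 19
g(6) = -12
Product = -228

-228


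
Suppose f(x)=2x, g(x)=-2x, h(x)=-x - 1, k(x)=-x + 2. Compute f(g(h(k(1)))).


k(1) = 1
h(1) = -2
g(-2) = 4
f(4) = 8

8


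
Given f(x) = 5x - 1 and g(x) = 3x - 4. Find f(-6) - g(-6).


f(-6) = -31
g(-6) = -22
Difference = -9

-9


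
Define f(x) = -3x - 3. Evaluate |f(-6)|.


f(-6) = 15
|15| = 15

15


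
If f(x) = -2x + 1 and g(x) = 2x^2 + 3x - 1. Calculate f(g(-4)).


g(-4) = 19
f(19) = -37

-37


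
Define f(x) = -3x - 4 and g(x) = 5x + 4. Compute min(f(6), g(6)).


f(6) = -22
g(6) = 34
min = -22

-22


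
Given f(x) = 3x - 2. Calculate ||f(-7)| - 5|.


f(-7) = -23
|-23| = 23
|23 - 5| = 18

18


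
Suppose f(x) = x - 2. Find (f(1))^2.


f(1) = -1
(-1)^2 = 1

1


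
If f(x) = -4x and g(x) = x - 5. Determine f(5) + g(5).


f(5) = -20
g(5) = 0
Sum = -20

-20


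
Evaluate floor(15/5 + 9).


15/5 = 3
3 + 9 = 12
floor(12) = 12

12


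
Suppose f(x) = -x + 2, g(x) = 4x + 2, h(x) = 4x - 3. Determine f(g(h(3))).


h(3) = 9
g(9) = 38
f(38) = -36

-36


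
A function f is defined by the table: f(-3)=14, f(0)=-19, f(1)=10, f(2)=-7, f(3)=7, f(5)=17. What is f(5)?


Reading from the table at x = 5

17


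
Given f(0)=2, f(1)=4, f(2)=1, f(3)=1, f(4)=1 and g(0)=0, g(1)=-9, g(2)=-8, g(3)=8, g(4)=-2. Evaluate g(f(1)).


-2


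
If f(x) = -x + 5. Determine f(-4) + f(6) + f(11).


f(-4) = 9
f(6) = -1
f(11) = -6
Sum = 2

2


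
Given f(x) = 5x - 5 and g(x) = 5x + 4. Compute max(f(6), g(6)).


f(6) = 25
g(6) = 34
max = 34

34


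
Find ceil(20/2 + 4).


20/2 = 10
10 + 4 = 14
ceil(14) = 14

14


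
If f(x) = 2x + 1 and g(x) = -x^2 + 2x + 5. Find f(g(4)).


-5


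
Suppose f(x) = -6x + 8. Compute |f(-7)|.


f(-7) = 50
|50| = 50

50


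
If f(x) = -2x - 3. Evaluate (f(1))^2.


25


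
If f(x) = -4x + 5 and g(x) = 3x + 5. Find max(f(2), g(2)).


f(2) = -3
g(2) = 11
max = 11

11


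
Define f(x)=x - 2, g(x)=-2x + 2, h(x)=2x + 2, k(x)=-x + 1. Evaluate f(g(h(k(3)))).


k(3) = -2
h(-2) = -2
g(-2) = 6
f(6) = 4

4


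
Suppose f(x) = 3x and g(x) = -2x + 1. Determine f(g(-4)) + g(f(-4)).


f(g(-4)) = 27
g(f(-4)) = 25
Sum = 52

52


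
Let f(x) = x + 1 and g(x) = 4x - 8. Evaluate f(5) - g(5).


-6


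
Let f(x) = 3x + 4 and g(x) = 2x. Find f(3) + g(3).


f(3) = 13
g(3) = 6
Sum = 19

19


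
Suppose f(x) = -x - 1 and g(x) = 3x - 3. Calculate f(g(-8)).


26


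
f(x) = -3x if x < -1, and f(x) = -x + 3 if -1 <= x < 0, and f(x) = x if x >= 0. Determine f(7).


7 satisfies x >= 0
f(7) = 7

7


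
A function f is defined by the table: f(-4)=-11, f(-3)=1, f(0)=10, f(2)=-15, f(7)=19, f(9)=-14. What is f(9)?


Reading from the table at x = 9

-14


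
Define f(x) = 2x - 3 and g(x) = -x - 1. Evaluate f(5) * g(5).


f(5) = 7
g(5) = -6
Product = -42

-42


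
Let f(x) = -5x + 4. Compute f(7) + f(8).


f(7) = -31
f(8) = -36
Sum = -67

-67


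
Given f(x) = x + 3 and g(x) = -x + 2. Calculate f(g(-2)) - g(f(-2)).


f(g(-2)) = 7
g(f(-2)) = 1
Difference = 6

6


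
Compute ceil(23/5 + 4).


23/5 = 4.6
4.6 + 4 = 8.6
ceil(8.6) = 9

9


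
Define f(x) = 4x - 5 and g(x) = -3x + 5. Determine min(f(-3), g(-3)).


f(-3) = -17
g(-3) = 14
min = -17

-17


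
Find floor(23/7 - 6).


23/7 = 3.2857
3.2857 - 6 = -2.7143
floor(-2.7143) = -3

-3


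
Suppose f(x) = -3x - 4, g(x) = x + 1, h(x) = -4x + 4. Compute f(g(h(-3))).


h(-3) = 16
g(16) = 17
f(17) = -55

-55


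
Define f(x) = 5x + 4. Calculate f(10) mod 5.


f(10) = 54
54 mod 5 = 4

4


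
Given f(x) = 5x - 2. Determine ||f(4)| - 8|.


f(4) = 18
|18| = 18
|18 - 8| = 10

10


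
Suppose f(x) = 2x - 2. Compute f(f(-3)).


f(-3) = -8
f(-8) = -18

-18


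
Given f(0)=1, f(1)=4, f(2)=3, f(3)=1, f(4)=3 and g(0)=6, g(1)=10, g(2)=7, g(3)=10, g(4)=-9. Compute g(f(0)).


f(0) = 1
g(1) = 10

10


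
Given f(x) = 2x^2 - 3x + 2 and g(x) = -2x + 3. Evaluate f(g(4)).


67


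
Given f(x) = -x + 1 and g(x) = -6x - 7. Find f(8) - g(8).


f(8) = -7
g(8) = -55
Difference = 48

48


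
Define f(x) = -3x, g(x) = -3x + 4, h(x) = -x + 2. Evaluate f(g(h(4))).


-30


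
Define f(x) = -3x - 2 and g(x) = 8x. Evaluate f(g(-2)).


g(-2) = -16
f(-16) = 46

46


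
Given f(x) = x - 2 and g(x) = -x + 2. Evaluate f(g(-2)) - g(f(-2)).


f(g(-2)) = 2
g(f(-2)) = 6
Difference = -4

-4


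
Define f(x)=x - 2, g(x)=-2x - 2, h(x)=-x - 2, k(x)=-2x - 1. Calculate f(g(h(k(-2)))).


6


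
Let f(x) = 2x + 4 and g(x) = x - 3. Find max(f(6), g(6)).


16


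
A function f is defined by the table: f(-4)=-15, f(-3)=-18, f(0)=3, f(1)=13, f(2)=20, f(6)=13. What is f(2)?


Reading from the table at x = 2

20


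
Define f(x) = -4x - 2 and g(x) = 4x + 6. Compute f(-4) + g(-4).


f(-4) = 14
g(-4) = -10
Sum = 4

4


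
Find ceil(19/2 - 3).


7


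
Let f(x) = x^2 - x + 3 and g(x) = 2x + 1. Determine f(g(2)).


23


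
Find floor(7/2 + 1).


4


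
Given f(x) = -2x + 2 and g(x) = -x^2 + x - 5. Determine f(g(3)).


g(3) = -11
f(-11) = 24

24


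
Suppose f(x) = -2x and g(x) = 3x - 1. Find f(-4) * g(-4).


f(-4) = 8
g(-4) = -13
Product = -104

-104


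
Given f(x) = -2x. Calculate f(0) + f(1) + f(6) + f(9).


f(0) = 0
f(1) = -2
f(6) = -12
f(9) = -18
Sum = -32

-32


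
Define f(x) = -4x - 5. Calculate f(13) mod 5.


f(13) = -57
-57 mod 5 = 3

3


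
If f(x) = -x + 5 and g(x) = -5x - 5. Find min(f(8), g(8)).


f(8) = -3
g(8) = -45
min = -45

-45


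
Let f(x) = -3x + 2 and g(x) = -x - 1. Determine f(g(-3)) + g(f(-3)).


f(g(-3)) = -4
g(f(-3)) = -12
Sum = -16

-16


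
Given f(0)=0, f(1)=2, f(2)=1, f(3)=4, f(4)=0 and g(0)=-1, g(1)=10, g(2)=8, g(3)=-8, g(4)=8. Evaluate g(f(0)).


-1


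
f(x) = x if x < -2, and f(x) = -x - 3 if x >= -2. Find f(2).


2 satisfies x >= -2
f(2) = -5

-5


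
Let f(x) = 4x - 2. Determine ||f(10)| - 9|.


f(10) = 38
|38| = 38
|38 - 9| = 29

29


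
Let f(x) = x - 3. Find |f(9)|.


6


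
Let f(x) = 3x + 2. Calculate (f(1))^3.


f(1) = 5
(5)^3 = 125

125


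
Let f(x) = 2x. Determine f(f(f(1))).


f(1) = 2
f(2) = 4
f(4) = 8

8


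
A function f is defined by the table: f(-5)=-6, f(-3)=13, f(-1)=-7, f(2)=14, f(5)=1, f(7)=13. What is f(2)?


Reading from the table at x = 2

14


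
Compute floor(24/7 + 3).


24/7 = 3.4286
3.4286 + 3 = 6.4286
floor(6.4286) = 6

6


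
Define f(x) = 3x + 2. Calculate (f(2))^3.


f(2) = 8
(8)^3 = 512

512


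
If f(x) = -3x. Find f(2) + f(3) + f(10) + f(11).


f(2) = -6
f(3) = -9
f(10) = -30
f(11) = -33
Sum = -78

-78


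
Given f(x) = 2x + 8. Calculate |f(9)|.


f(9) = 26
|26| = 26

26


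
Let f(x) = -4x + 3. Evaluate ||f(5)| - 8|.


f(5) = -17
|-17| = 17
|17 - 8| = 9

9


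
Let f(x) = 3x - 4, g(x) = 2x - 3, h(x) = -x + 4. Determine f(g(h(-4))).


h(-4) = 8
g(8) = 13
f(13) = 35

35


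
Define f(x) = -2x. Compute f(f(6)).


f(6) = -12
f(-12) = 24

24


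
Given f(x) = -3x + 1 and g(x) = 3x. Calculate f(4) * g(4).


f(4) = -11
g(4) = 12
Product = -132

-132


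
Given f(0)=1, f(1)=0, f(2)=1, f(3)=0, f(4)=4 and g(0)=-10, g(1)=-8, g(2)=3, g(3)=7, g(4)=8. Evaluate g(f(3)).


f(3) = 0
g(0) = -10

-10


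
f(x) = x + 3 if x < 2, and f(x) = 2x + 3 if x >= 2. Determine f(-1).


-1 satisfies x < 2
f(-1) = 2

2


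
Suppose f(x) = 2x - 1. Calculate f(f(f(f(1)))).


f(1) = 1
f(1) = 1
f(1) = 1
f(1) = 1

1


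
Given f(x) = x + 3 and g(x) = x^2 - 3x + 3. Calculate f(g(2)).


g(2) = 1
f(1) = 4

4


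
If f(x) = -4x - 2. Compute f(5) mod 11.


f(5) = -22
-22 mod 11 = 0

0


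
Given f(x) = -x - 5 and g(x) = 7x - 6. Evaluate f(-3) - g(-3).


f(-3) = -2
g(-3) = -27
Difference = 25

25


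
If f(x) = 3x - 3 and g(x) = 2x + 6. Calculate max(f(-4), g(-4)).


f(-4) = -15
g(-4) = -2
max = -2

-2


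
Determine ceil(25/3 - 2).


7


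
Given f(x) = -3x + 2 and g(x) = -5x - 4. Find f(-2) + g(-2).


f(-2) = 8
g(-2) = 6
Sum = 14

14


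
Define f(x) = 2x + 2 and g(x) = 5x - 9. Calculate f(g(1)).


g(1) = -4
f(-4) = -6

-6


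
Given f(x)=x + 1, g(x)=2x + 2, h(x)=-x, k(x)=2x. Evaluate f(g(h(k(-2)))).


k(-2) = -4
h(-4) = 4
g(4) = 10
f(10) = 11

11


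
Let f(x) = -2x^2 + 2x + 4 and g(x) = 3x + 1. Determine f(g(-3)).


-140


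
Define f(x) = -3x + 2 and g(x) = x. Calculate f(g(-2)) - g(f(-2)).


0


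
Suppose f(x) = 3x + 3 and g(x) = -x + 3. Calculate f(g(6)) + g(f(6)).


f(g(6)) = -6
g(f(6)) = -18
Sum = -24

-24


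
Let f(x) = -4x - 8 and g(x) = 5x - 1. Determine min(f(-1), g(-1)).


f(-1) = -4
g(-1) = -6
min = -6

-6


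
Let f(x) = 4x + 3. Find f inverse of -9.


Solve 4x + 3 = -9
x = (-9 - 3) / 4 = -3

-3


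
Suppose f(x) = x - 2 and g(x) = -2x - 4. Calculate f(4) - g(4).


14


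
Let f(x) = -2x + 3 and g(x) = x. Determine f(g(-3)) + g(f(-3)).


f(g(-3)) = 9
g(f(-3)) = 9
Sum = 18

18


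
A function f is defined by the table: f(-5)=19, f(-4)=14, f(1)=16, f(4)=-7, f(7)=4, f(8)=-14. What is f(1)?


Reading from the table at x = 1

16


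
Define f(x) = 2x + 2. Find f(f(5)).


f(5) = 12
f(12) = 26

26


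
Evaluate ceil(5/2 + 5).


5/2 = 2.5
2.5 + 5 = 7.5
ceil(7.5) = 8

8


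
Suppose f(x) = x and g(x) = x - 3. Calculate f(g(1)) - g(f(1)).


0


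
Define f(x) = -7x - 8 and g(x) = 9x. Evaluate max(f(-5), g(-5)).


f(-5) = 27
g(-5) = -45
max = 27

27


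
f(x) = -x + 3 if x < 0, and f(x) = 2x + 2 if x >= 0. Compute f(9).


20


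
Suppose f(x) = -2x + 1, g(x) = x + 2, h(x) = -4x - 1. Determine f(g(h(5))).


h(5) = -21
g(-21) = -19
f(-19) = 39

39


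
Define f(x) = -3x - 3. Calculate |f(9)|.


f(9) = -30
|-30| = 30

30


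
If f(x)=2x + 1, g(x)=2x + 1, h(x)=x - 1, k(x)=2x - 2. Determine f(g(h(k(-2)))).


k(-2) = -6
h(-6) = -7
g(-7) = -13
f(-13) = -25

-25


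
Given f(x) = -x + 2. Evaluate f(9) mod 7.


f(9) = -7
-7 mod 7 = 0

0


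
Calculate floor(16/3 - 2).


16/3 = 5.3333
5.3333 - 2 = 3.3333
floor(3.3333) = 3

3


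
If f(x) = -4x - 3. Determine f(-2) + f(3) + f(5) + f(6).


f(-2) = 5
f(3) = -15
f(5) = -23
f(6) = -27
Sum = -60

-60


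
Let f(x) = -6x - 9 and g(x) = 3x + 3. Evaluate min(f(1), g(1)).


f(1) = -15
g(1) = 6
min = -15

-15


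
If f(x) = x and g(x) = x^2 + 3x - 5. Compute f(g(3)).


g(3) = 13
f(13) = 13

13


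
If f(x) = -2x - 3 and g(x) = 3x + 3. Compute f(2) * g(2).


f(2) = -7
g(2) = 9
Product = -63

-63
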